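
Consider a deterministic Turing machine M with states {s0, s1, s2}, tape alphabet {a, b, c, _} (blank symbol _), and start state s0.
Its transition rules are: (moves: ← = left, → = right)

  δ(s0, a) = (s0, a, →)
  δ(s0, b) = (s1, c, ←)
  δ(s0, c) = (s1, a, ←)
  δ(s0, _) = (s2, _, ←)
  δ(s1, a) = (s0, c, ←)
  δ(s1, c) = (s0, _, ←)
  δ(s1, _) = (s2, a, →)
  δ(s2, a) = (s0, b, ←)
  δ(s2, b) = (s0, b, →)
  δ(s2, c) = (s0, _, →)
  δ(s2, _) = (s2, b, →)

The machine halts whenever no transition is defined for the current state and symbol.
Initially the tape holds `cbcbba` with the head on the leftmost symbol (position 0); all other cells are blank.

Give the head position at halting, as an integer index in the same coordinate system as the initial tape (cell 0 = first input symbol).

-3

s0 | ___[c]bcbba   read c → write a, move ←, go to s1
s1 | __[_]abcbba   read _ → write a, move →, go to s2
s2 | __a[a]bcbba   read a → write b, move ←, go to s0
s0 | __[a]bbcbba   read a → write a, move →, go to s0
s0 | __a[b]bcbba   read b → write c, move ←, go to s1
s1 | __[a]cbcbba   read a → write c, move ←, go to s0
s0 | _[_]ccbcbba   read _ → write _, move ←, go to s2
s2 | [_]_ccbcbba   read _ → write b, move →, go to s2
s2 | b[_]ccbcbba   read _ → write b, move →, go to s2
s2 | bb[c]cbcbba   read c → write _, move →, go to s0
s0 | bb_[c]bcbba   read c → write a, move ←, go to s1
s1 | bb[_]abcbba   read _ → write a, move →, go to s2
s2 | bba[a]bcbba   read a → write b, move ←, go to s0
s0 | bb[a]bbcbba   read a → write a, move →, go to s0
s0 | bba[b]bcbba   read b → write c, move ←, go to s1
s1 | bb[a]cbcbba   read a → write c, move ←, go to s0
s0 | b[b]ccbcbba   read b → write c, move ←, go to s1
s1 | [b]cccbcbba
At halt the head is at cell -3.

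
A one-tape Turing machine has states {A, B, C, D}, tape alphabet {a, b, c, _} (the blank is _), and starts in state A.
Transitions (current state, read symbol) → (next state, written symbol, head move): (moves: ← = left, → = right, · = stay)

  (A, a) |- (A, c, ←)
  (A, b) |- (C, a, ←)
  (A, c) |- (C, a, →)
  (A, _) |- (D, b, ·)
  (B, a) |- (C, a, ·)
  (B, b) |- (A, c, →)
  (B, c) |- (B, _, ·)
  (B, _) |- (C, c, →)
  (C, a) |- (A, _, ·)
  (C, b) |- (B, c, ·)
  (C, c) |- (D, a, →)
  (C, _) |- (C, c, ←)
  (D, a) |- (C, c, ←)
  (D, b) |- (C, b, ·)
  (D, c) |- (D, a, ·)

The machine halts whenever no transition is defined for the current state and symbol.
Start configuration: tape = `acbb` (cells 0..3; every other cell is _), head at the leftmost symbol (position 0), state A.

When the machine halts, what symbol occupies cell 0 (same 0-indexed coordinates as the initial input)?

c

state=A head=0 tape=_[a]cbb__   (A,a)→(A,c,←)
state=A head=-1 tape=[_]ccbb__   (A,_)→(D,b,·)
state=D head=-1 tape=[b]ccbb__   (D,b)→(C,b,·)
state=C head=-1 tape=[b]ccbb__   (C,b)→(B,c,·)
state=B head=-1 tape=[c]ccbb__   (B,c)→(B,_,·)
state=B head=-1 tape=[_]ccbb__   (B,_)→(C,c,→)
state=C head=0 tape=c[c]cbb__   (C,c)→(D,a,→)
state=D head=1 tape=ca[c]bb__   (D,c)→(D,a,·)
state=D head=1 tape=ca[a]bb__   (D,a)→(C,c,←)
state=C head=0 tape=c[a]cbb__   (C,a)→(A,_,·)
state=A head=0 tape=c[_]cbb__   (A,_)→(D,b,·)
state=D head=0 tape=c[b]cbb__   (D,b)→(C,b,·)
state=C head=0 tape=c[b]cbb__   (C,b)→(B,c,·)
state=B head=0 tape=c[c]cbb__   (B,c)→(B,_,·)
state=B head=0 tape=c[_]cbb__   (B,_)→(C,c,→)
state=C head=1 tape=cc[c]bb__   (C,c)→(D,a,→)
state=D head=2 tape=cca[b]b__   (D,b)→(C,b,·)
state=C head=2 tape=cca[b]b__   (C,b)→(B,c,·)
state=B head=2 tape=cca[c]b__   (B,c)→(B,_,·)
state=B head=2 tape=cca[_]b__   (B,_)→(C,c,→)
state=C head=3 tape=ccac[b]__   (C,b)→(B,c,·)
state=B head=3 tape=ccac[c]__   (B,c)→(B,_,·)
state=B head=3 tape=ccac[_]__   (B,_)→(C,c,→)
state=C head=4 tape=ccacc[_]_   (C,_)→(C,c,←)
state=C head=3 tape=ccac[c]c_   (C,c)→(D,a,→)
state=D head=4 tape=ccaca[c]_   (D,c)→(D,a,·)
state=D head=4 tape=ccaca[a]_   (D,a)→(C,c,←)
state=C head=3 tape=ccac[a]c_   (C,a)→(A,_,·)
state=A head=3 tape=ccac[_]c_   (A,_)→(D,b,·)
state=D head=3 tape=ccac[b]c_   (D,b)→(C,b,·)
state=C head=3 tape=ccac[b]c_   (C,b)→(B,c,·)
state=B head=3 tape=ccac[c]c_   (B,c)→(B,_,·)
state=B head=3 tape=ccac[_]c_   (B,_)→(C,c,→)
state=C head=4 tape=ccacc[c]_   (C,c)→(D,a,→)
state=D head=5 tape=ccacca[_]
Cell 0 holds c when M halts.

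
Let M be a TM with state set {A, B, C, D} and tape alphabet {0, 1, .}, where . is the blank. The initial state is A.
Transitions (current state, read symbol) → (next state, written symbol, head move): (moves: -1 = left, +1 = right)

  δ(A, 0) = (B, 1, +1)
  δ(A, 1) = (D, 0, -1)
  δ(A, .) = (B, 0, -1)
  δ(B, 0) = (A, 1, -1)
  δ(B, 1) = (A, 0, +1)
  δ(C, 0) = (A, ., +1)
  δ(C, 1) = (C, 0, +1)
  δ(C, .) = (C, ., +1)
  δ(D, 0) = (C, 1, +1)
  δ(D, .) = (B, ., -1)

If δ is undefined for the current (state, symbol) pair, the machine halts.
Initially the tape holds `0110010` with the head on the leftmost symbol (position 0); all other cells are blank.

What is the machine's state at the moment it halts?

state=A head=0 tape=..[0]110010   (A,0)→(B,1,+1)
state=B head=1 tape=..1[1]10010   (B,1)→(A,0,+1)
state=A head=2 tape=..10[1]0010   (A,1)→(D,0,-1)
state=D head=1 tape=..1[0]00010   (D,0)→(C,1,+1)
state=C head=2 tape=..11[0]0010   (C,0)→(A,.,+1)
state=A head=3 tape=..11.[0]010   (A,0)→(B,1,+1)
state=B head=4 tape=..11.1[0]10   (B,0)→(A,1,-1)
state=A head=3 tape=..11.[1]110   (A,1)→(D,0,-1)
state=D head=2 tape=..11[.]0110   (D,.)→(B,.,-1)
state=B head=1 tape=..1[1].0110   (B,1)→(A,0,+1)
state=A head=2 tape=..10[.]0110   (A,.)→(B,0,-1)
state=B head=1 tape=..1[0]00110   (B,0)→(A,1,-1)
state=A head=0 tape=..[1]100110   (A,1)→(D,0,-1)
state=D head=-1 tape=.[.]0100110   (D,.)→(B,.,-1)
state=B head=-2 tape=[.].0100110
No transition is defined for (B, .); M halts in state B.

B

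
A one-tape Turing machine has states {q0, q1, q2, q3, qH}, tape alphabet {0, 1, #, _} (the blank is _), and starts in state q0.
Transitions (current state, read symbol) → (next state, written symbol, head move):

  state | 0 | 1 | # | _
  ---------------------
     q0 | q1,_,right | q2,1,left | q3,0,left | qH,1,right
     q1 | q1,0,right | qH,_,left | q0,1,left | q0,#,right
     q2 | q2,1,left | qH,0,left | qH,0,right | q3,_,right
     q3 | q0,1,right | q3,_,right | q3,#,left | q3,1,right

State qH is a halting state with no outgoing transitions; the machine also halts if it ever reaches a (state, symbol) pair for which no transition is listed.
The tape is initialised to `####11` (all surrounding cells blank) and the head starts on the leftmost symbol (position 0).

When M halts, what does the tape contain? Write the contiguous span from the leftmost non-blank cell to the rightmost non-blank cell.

1___011

state=q0 head=0 tape=_[#]###11   (q0,#)→(q3,0,left)
state=q3 head=-1 tape=[_]0###11   (q3,_)→(q3,1,right)
state=q3 head=0 tape=1[0]###11   (q3,0)→(q0,1,right)
state=q0 head=1 tape=11[#]##11   (q0,#)→(q3,0,left)
state=q3 head=0 tape=1[1]0##11   (q3,1)→(q3,_,right)
state=q3 head=1 tape=1_[0]##11   (q3,0)→(q0,1,right)
state=q0 head=2 tape=1_1[#]#11   (q0,#)→(q3,0,left)
state=q3 head=1 tape=1_[1]0#11   (q3,1)→(q3,_,right)
state=q3 head=2 tape=1__[0]#11   (q3,0)→(q0,1,right)
state=q0 head=3 tape=1__1[#]11   (q0,#)→(q3,0,left)
state=q3 head=2 tape=1__[1]011   (q3,1)→(q3,_,right)
state=q3 head=3 tape=1___[0]11   (q3,0)→(q0,1,right)
state=q0 head=4 tape=1___1[1]1   (q0,1)→(q2,1,left)
state=q2 head=3 tape=1___[1]11   (q2,1)→(qH,0,left)
state=qH head=2 tape=1__[_]011
The non-blank tape span at halt is 1___011.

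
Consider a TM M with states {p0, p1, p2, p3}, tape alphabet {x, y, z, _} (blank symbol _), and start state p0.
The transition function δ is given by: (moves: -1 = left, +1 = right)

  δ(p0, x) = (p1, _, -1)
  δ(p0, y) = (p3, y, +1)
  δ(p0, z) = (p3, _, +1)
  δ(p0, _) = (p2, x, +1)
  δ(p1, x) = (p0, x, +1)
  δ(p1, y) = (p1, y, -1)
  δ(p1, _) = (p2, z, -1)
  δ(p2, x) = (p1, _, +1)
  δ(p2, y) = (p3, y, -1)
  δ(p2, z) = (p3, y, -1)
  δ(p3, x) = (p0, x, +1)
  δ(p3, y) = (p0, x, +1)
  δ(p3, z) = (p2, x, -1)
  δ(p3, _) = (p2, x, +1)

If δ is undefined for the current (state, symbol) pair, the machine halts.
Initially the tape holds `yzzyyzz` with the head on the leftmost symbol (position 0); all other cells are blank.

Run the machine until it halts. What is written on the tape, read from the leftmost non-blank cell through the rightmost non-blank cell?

xyx_xyx_x

state=p0 head=0 tape=_[y]zzyyzz__   (p0,y)→(p3,y,+1)
state=p3 head=1 tape=_y[z]zyyzz__   (p3,z)→(p2,x,-1)
state=p2 head=0 tape=_[y]xzyyzz__   (p2,y)→(p3,y,-1)
state=p3 head=-1 tape=[_]yxzyyzz__   (p3,_)→(p2,x,+1)
state=p2 head=0 tape=x[y]xzyyzz__   (p2,y)→(p3,y,-1)
state=p3 head=-1 tape=[x]yxzyyzz__   (p3,x)→(p0,x,+1)
state=p0 head=0 tape=x[y]xzyyzz__   (p0,y)→(p3,y,+1)
state=p3 head=1 tape=xy[x]zyyzz__   (p3,x)→(p0,x,+1)
state=p0 head=2 tape=xyx[z]yyzz__   (p0,z)→(p3,_,+1)
state=p3 head=3 tape=xyx_[y]yzz__   (p3,y)→(p0,x,+1)
state=p0 head=4 tape=xyx_x[y]zz__   (p0,y)→(p3,y,+1)
state=p3 head=5 tape=xyx_xy[z]z__   (p3,z)→(p2,x,-1)
state=p2 head=4 tape=xyx_x[y]xz__   (p2,y)→(p3,y,-1)
state=p3 head=3 tape=xyx_[x]yxz__   (p3,x)→(p0,x,+1)
state=p0 head=4 tape=xyx_x[y]xz__   (p0,y)→(p3,y,+1)
state=p3 head=5 tape=xyx_xy[x]z__   (p3,x)→(p0,x,+1)
state=p0 head=6 tape=xyx_xyx[z]__   (p0,z)→(p3,_,+1)
state=p3 head=7 tape=xyx_xyx_[_]_   (p3,_)→(p2,x,+1)
state=p2 head=8 tape=xyx_xyx_x[_]
The non-blank tape span at halt is xyx_xyx_x.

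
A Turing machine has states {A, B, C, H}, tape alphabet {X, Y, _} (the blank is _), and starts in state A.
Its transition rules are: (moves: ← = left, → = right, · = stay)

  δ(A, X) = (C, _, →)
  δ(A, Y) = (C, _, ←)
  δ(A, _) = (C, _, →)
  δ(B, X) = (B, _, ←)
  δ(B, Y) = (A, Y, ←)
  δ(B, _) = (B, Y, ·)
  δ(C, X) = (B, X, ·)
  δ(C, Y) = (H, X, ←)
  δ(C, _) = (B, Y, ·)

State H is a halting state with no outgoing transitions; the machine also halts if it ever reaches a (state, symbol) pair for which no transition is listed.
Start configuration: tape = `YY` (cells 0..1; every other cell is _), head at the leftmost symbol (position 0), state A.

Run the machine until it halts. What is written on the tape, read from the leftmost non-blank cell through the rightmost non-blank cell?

X_Y

state=A head=0 tape=__[Y]Y   (A,Y)→(C,_,←)
state=C head=-1 tape=_[_]_Y   (C,_)→(B,Y,·)
state=B head=-1 tape=_[Y]_Y   (B,Y)→(A,Y,←)
state=A head=-2 tape=[_]Y_Y   (A,_)→(C,_,→)
state=C head=-1 tape=_[Y]_Y   (C,Y)→(H,X,←)
state=H head=-2 tape=[_]X_Y
The non-blank tape span at halt is X_Y.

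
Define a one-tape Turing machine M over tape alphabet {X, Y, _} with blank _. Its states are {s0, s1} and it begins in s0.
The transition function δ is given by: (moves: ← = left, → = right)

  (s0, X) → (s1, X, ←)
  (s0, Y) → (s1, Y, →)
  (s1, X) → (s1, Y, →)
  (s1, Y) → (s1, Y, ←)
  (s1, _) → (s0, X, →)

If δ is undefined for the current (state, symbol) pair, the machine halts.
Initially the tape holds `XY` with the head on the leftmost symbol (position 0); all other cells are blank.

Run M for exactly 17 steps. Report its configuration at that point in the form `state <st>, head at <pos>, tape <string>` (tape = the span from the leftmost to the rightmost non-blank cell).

s0 | ___[X]Y   read X → write X, move ←, go to s1
s1 | __[_]XY   read _ → write X, move →, go to s0
s0 | __X[X]Y   read X → write X, move ←, go to s1
s1 | __[X]XY   read X → write Y, move →, go to s1
s1 | __Y[X]Y   read X → write Y, move →, go to s1
s1 | __YY[Y]   read Y → write Y, move ←, go to s1
s1 | __Y[Y]Y   read Y → write Y, move ←, go to s1
s1 | __[Y]YY   read Y → write Y, move ←, go to s1
s1 | _[_]YYY   read _ → write X, move →, go to s0
s0 | _X[Y]YY   read Y → write Y, move →, go to s1
s1 | _XY[Y]Y   read Y → write Y, move ←, go to s1
s1 | _X[Y]YY   read Y → write Y, move ←, go to s1
s1 | _[X]YYY   read X → write Y, move →, go to s1
s1 | _Y[Y]YY   read Y → write Y, move ←, go to s1
s1 | _[Y]YYY   read Y → write Y, move ←, go to s1
s1 | [_]YYYY   read _ → write X, move →, go to s0
s0 | X[Y]YYY   read Y → write Y, move →, go to s1
s1 | XY[Y]YY
After 17 steps: state s1, head at -1, tape XYYYY.

state s1, head at -1, tape XYYYY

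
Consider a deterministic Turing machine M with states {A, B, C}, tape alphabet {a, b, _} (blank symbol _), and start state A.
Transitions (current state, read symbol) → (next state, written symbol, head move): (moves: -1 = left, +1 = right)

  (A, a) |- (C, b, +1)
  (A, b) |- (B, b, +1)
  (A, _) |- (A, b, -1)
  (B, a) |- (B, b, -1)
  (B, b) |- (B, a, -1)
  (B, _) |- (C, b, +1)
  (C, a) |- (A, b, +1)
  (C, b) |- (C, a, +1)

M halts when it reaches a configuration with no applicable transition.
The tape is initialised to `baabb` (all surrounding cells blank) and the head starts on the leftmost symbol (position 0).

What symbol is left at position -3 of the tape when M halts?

state=A head=0 tape=___[b]aabb_   (A,b)→(B,b,+1)
state=B head=1 tape=___b[a]abb_   (B,a)→(B,b,-1)
state=B head=0 tape=___[b]babb_   (B,b)→(B,a,-1)
state=B head=-1 tape=__[_]ababb_   (B,_)→(C,b,+1)
state=C head=0 tape=__b[a]babb_   (C,a)→(A,b,+1)
state=A head=1 tape=__bb[b]abb_   (A,b)→(B,b,+1)
state=B head=2 tape=__bbb[a]bb_   (B,a)→(B,b,-1)
state=B head=1 tape=__bb[b]bbb_   (B,b)→(B,a,-1)
state=B head=0 tape=__b[b]abbb_   (B,b)→(B,a,-1)
state=B head=-1 tape=__[b]aabbb_   (B,b)→(B,a,-1)
state=B head=-2 tape=_[_]aaabbb_   (B,_)→(C,b,+1)
state=C head=-1 tape=_b[a]aabbb_   (C,a)→(A,b,+1)
state=A head=0 tape=_bb[a]abbb_   (A,a)→(C,b,+1)
state=C head=1 tape=_bbb[a]bbb_   (C,a)→(A,b,+1)
state=A head=2 tape=_bbbb[b]bb_   (A,b)→(B,b,+1)
state=B head=3 tape=_bbbbb[b]b_   (B,b)→(B,a,-1)
state=B head=2 tape=_bbbb[b]ab_   (B,b)→(B,a,-1)
state=B head=1 tape=_bbb[b]aab_   (B,b)→(B,a,-1)
state=B head=0 tape=_bb[b]aaab_   (B,b)→(B,a,-1)
state=B head=-1 tape=_b[b]aaaab_   (B,b)→(B,a,-1)
state=B head=-2 tape=_[b]aaaaab_   (B,b)→(B,a,-1)
state=B head=-3 tape=[_]aaaaaab_   (B,_)→(C,b,+1)
state=C head=-2 tape=b[a]aaaaab_   (C,a)→(A,b,+1)
state=A head=-1 tape=bb[a]aaaab_   (A,a)→(C,b,+1)
state=C head=0 tape=bbb[a]aaab_   (C,a)→(A,b,+1)
state=A head=1 tape=bbbb[a]aab_   (A,a)→(C,b,+1)
state=C head=2 tape=bbbbb[a]ab_   (C,a)→(A,b,+1)
state=A head=3 tape=bbbbbb[a]b_   (A,a)→(C,b,+1)
state=C head=4 tape=bbbbbbb[b]_   (C,b)→(C,a,+1)
state=C head=5 tape=bbbbbbba[_]
Cell -3 holds b when M halts.

b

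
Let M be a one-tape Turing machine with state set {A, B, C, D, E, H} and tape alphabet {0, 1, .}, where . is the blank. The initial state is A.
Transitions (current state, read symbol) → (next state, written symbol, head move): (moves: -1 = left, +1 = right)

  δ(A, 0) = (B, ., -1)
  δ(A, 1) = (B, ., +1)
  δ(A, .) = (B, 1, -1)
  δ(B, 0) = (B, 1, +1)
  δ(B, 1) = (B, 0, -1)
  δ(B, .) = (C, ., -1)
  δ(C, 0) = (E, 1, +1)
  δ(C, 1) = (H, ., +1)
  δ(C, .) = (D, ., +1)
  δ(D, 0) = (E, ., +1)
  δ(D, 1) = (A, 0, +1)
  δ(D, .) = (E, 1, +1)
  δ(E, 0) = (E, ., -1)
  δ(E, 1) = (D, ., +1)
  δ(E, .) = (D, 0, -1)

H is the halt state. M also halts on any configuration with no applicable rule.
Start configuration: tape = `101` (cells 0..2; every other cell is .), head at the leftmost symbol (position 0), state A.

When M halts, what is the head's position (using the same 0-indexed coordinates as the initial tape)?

A | .[1]01.   read 1 → write ., move +1, go to B
B | ..[0]1.   read 0 → write 1, move +1, go to B
B | ..1[1].   read 1 → write 0, move -1, go to B
B | ..[1]0.   read 1 → write 0, move -1, go to B
B | .[.]00.   read . → write ., move -1, go to C
C | [.].00.   read . → write ., move +1, go to D
D | .[.]00.   read . → write 1, move +1, go to E
E | .1[0]0.   read 0 → write ., move -1, go to E
E | .[1].0.   read 1 → write ., move +1, go to D
D | ..[.]0.   read . → write 1, move +1, go to E
E | ..1[0].   read 0 → write ., move -1, go to E
E | ..[1]..   read 1 → write ., move +1, go to D
D | ...[.].   read . → write 1, move +1, go to E
E | ...1[.]   read . → write 0, move -1, go to D
D | ...[1]0   read 1 → write 0, move +1, go to A
A | ...0[0]   read 0 → write ., move -1, go to B
B | ...[0].   read 0 → write 1, move +1, go to B
B | ...1[.]   read . → write ., move -1, go to C
C | ...[1].   read 1 → write ., move +1, go to H
H | ....[.]
At halt the head is at cell 3.

3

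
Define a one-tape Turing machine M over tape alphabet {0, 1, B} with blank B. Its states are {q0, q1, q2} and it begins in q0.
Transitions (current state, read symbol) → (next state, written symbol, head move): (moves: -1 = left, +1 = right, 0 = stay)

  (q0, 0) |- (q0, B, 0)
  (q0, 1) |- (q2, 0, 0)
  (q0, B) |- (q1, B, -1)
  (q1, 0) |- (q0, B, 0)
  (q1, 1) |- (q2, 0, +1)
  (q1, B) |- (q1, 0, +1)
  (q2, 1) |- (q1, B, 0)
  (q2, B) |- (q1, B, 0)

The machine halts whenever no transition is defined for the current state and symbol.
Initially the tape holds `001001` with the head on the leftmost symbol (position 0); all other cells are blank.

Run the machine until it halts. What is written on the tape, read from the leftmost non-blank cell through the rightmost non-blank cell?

00000001

state=q0 head=0 tape=BB[0]01001   (q0,0)→(q0,B,0)
state=q0 head=0 tape=BB[B]01001   (q0,B)→(q1,B,-1)
state=q1 head=-1 tape=B[B]B01001   (q1,B)→(q1,0,+1)
state=q1 head=0 tape=B0[B]01001   (q1,B)→(q1,0,+1)
state=q1 head=1 tape=B00[0]1001   (q1,0)→(q0,B,0)
state=q0 head=1 tape=B00[B]1001   (q0,B)→(q1,B,-1)
state=q1 head=0 tape=B0[0]B1001   (q1,0)→(q0,B,0)
state=q0 head=0 tape=B0[B]B1001   (q0,B)→(q1,B,-1)
state=q1 head=-1 tape=B[0]BB1001   (q1,0)→(q0,B,0)
state=q0 head=-1 tape=B[B]BB1001   (q0,B)→(q1,B,-1)
state=q1 head=-2 tape=[B]BBB1001   (q1,B)→(q1,0,+1)
state=q1 head=-1 tape=0[B]BB1001   (q1,B)→(q1,0,+1)
state=q1 head=0 tape=00[B]B1001   (q1,B)→(q1,0,+1)
state=q1 head=1 tape=000[B]1001   (q1,B)→(q1,0,+1)
state=q1 head=2 tape=0000[1]001   (q1,1)→(q2,0,+1)
state=q2 head=3 tape=00000[0]01
The non-blank tape span at halt is 00000001.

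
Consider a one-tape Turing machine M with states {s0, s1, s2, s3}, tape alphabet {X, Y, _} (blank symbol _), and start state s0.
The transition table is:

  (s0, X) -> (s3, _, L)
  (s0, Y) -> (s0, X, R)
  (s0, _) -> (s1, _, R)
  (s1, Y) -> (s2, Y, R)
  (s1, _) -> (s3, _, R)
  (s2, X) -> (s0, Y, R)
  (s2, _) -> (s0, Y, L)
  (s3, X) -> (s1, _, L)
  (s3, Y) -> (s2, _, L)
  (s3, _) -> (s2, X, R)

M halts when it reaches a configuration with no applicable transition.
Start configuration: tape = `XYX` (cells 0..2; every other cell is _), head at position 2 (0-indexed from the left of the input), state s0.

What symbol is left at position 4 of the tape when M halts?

Y

state=s0 head=2 tape=__XY[X]__   (s0,X)→(s3,_,L)
state=s3 head=1 tape=__X[Y]___   (s3,Y)→(s2,_,L)
state=s2 head=0 tape=__[X]____   (s2,X)→(s0,Y,R)
state=s0 head=1 tape=__Y[_]___   (s0,_)→(s1,_,R)
state=s1 head=2 tape=__Y_[_]__   (s1,_)→(s3,_,R)
state=s3 head=3 tape=__Y__[_]_   (s3,_)→(s2,X,R)
state=s2 head=4 tape=__Y__X[_]   (s2,_)→(s0,Y,L)
state=s0 head=3 tape=__Y__[X]Y   (s0,X)→(s3,_,L)
state=s3 head=2 tape=__Y_[_]_Y   (s3,_)→(s2,X,R)
state=s2 head=3 tape=__Y_X[_]Y   (s2,_)→(s0,Y,L)
state=s0 head=2 tape=__Y_[X]YY   (s0,X)→(s3,_,L)
state=s3 head=1 tape=__Y[_]_YY   (s3,_)→(s2,X,R)
state=s2 head=2 tape=__YX[_]YY   (s2,_)→(s0,Y,L)
state=s0 head=1 tape=__Y[X]YYY   (s0,X)→(s3,_,L)
state=s3 head=0 tape=__[Y]_YYY   (s3,Y)→(s2,_,L)
state=s2 head=-1 tape=_[_]__YYY   (s2,_)→(s0,Y,L)
state=s0 head=-2 tape=[_]Y__YYY   (s0,_)→(s1,_,R)
state=s1 head=-1 tape=_[Y]__YYY   (s1,Y)→(s2,Y,R)
state=s2 head=0 tape=_Y[_]_YYY   (s2,_)→(s0,Y,L)
state=s0 head=-1 tape=_[Y]Y_YYY   (s0,Y)→(s0,X,R)
state=s0 head=0 tape=_X[Y]_YYY   (s0,Y)→(s0,X,R)
state=s0 head=1 tape=_XX[_]YYY   (s0,_)→(s1,_,R)
state=s1 head=2 tape=_XX_[Y]YY   (s1,Y)→(s2,Y,R)
state=s2 head=3 tape=_XX_Y[Y]Y
Cell 4 holds Y when M halts.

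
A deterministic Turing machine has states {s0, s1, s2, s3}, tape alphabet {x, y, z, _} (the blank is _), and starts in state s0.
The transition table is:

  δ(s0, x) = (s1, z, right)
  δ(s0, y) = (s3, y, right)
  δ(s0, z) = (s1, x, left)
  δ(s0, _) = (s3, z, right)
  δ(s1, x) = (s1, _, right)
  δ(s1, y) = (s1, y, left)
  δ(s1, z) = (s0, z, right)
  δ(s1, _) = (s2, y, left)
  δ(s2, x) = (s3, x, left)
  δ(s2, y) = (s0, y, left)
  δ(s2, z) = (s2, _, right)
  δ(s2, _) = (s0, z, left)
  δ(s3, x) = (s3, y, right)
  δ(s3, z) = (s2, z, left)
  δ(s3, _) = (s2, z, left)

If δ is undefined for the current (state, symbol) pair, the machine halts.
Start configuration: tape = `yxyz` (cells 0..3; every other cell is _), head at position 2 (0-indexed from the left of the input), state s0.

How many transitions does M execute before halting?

s0 | ___yx[y]z   read y → write y, move right, go to s3
s3 | ___yxy[z]   read z → write z, move left, go to s2
s2 | ___yx[y]z   read y → write y, move left, go to s0
s0 | ___y[x]yz   read x → write z, move right, go to s1
s1 | ___yz[y]z   read y → write y, move left, go to s1
s1 | ___y[z]yz   read z → write z, move right, go to s0
s0 | ___yz[y]z   read y → write y, move right, go to s3
s3 | ___yzy[z]   read z → write z, move left, go to s2
s2 | ___yz[y]z   read y → write y, move left, go to s0
s0 | ___y[z]yz   read z → write x, move left, go to s1
s1 | ___[y]xyz   read y → write y, move left, go to s1
s1 | __[_]yxyz   read _ → write y, move left, go to s2
s2 | _[_]yyxyz   read _ → write z, move left, go to s0
s0 | [_]zyyxyz   read _ → write z, move right, go to s3
s3 | z[z]yyxyz   read z → write z, move left, go to s2
s2 | [z]zyyxyz   read z → write _, move right, go to s2
s2 | _[z]yyxyz   read z → write _, move right, go to s2
s2 | __[y]yxyz   read y → write y, move left, go to s0
s0 | _[_]yyxyz   read _ → write z, move right, go to s3
s3 | _z[y]yxyz
M halts after 19 transitions.

19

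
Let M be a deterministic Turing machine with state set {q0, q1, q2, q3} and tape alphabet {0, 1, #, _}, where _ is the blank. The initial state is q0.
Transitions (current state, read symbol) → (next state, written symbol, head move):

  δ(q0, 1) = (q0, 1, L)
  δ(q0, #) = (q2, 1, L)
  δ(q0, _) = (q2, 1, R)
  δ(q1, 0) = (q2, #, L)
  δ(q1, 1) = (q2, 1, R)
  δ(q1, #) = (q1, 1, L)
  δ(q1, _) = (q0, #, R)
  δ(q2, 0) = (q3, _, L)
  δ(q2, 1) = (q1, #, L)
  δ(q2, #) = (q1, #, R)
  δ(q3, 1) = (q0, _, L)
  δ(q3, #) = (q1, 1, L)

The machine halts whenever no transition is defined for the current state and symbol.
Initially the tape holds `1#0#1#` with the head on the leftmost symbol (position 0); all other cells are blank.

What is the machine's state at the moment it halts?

q0 | __[1]#0#1#___   read 1 → write 1, move L, go to q0
q0 | _[_]1#0#1#___   read _ → write 1, move R, go to q2
q2 | _1[1]#0#1#___   read 1 → write #, move L, go to q1
q1 | _[1]##0#1#___   read 1 → write 1, move R, go to q2
q2 | _1[#]#0#1#___   read # → write #, move R, go to q1
q1 | _1#[#]0#1#___   read # → write 1, move L, go to q1
q1 | _1[#]10#1#___   read # → write 1, move L, go to q1
q1 | _[1]110#1#___   read 1 → write 1, move R, go to q2
q2 | _1[1]10#1#___   read 1 → write #, move L, go to q1
q1 | _[1]#10#1#___   read 1 → write 1, move R, go to q2
q2 | _1[#]10#1#___   read # → write #, move R, go to q1
q1 | _1#[1]0#1#___   read 1 → write 1, move R, go to q2
q2 | _1#1[0]#1#___   read 0 → write _, move L, go to q3
q3 | _1#[1]_#1#___   read 1 → write _, move L, go to q0
q0 | _1[#]__#1#___   read # → write 1, move L, go to q2
q2 | _[1]1__#1#___   read 1 → write #, move L, go to q1
q1 | [_]#1__#1#___   read _ → write #, move R, go to q0
q0 | #[#]1__#1#___   read # → write 1, move L, go to q2
q2 | [#]11__#1#___   read # → write #, move R, go to q1
q1 | #[1]1__#1#___   read 1 → write 1, move R, go to q2
q2 | #1[1]__#1#___   read 1 → write #, move L, go to q1
q1 | #[1]#__#1#___   read 1 → write 1, move R, go to q2
q2 | #1[#]__#1#___   read # → write #, move R, go to q1
q1 | #1#[_]_#1#___   read _ → write #, move R, go to q0
q0 | #1##[_]#1#___   read _ → write 1, move R, go to q2
q2 | #1##1[#]1#___   read # → write #, move R, go to q1
q1 | #1##1#[1]#___   read 1 → write 1, move R, go to q2
q2 | #1##1#1[#]___   read # → write #, move R, go to q1
q1 | #1##1#1#[_]__   read _ → write #, move R, go to q0
q0 | #1##1#1##[_]_   read _ → write 1, move R, go to q2
q2 | #1##1#1##1[_]
No transition is defined for (q2, _); M halts in state q2.

q2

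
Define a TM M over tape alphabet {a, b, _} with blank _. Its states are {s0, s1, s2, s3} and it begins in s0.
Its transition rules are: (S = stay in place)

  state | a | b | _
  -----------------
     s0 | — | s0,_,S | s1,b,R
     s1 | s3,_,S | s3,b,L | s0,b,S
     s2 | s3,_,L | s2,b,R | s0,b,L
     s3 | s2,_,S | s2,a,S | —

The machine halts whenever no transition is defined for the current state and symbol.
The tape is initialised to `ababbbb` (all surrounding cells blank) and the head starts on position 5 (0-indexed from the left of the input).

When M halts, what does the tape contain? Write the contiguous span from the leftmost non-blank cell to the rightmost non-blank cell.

b_b___b

state=s0 head=5 tape=__ababb[b]b   (s0,b)→(s0,_,S)
state=s0 head=5 tape=__ababb[_]b   (s0,_)→(s1,b,R)
state=s1 head=6 tape=__ababbb[b]   (s1,b)→(s3,b,L)
state=s3 head=5 tape=__ababb[b]b   (s3,b)→(s2,a,S)
state=s2 head=5 tape=__ababb[a]b   (s2,a)→(s3,_,L)
state=s3 head=4 tape=__abab[b]_b   (s3,b)→(s2,a,S)
state=s2 head=4 tape=__abab[a]_b   (s2,a)→(s3,_,L)
state=s3 head=3 tape=__aba[b]__b   (s3,b)→(s2,a,S)
state=s2 head=3 tape=__aba[a]__b   (s2,a)→(s3,_,L)
state=s3 head=2 tape=__ab[a]___b   (s3,a)→(s2,_,S)
state=s2 head=2 tape=__ab[_]___b   (s2,_)→(s0,b,L)
state=s0 head=1 tape=__a[b]b___b   (s0,b)→(s0,_,S)
state=s0 head=1 tape=__a[_]b___b   (s0,_)→(s1,b,R)
state=s1 head=2 tape=__ab[b]___b   (s1,b)→(s3,b,L)
state=s3 head=1 tape=__a[b]b___b   (s3,b)→(s2,a,S)
state=s2 head=1 tape=__a[a]b___b   (s2,a)→(s3,_,L)
state=s3 head=0 tape=__[a]_b___b   (s3,a)→(s2,_,S)
state=s2 head=0 tape=__[_]_b___b   (s2,_)→(s0,b,L)
state=s0 head=-1 tape=_[_]b_b___b   (s0,_)→(s1,b,R)
state=s1 head=0 tape=_b[b]_b___b   (s1,b)→(s3,b,L)
state=s3 head=-1 tape=_[b]b_b___b   (s3,b)→(s2,a,S)
state=s2 head=-1 tape=_[a]b_b___b   (s2,a)→(s3,_,L)
state=s3 head=-2 tape=[_]_b_b___b
The non-blank tape span at halt is b_b___b.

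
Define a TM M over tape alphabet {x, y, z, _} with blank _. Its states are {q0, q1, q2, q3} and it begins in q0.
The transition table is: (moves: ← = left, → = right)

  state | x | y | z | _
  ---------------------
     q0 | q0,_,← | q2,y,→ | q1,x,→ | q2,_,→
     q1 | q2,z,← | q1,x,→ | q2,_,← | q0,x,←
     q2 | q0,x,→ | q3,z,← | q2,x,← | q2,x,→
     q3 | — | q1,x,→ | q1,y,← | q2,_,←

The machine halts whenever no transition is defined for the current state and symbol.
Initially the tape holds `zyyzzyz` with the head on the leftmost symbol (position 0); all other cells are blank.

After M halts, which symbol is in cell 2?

state=q0 head=0 tape=[z]yyzzyz   (q0,z)→(q1,x,→)
state=q1 head=1 tape=x[y]yzzyz   (q1,y)→(q1,x,→)
state=q1 head=2 tape=xx[y]zzyz   (q1,y)→(q1,x,→)
state=q1 head=3 tape=xxx[z]zyz   (q1,z)→(q2,_,←)
state=q2 head=2 tape=xx[x]_zyz   (q2,x)→(q0,x,→)
state=q0 head=3 tape=xxx[_]zyz   (q0,_)→(q2,_,→)
state=q2 head=4 tape=xxx_[z]yz   (q2,z)→(q2,x,←)
state=q2 head=3 tape=xxx[_]xyz   (q2,_)→(q2,x,→)
state=q2 head=4 tape=xxxx[x]yz   (q2,x)→(q0,x,→)
state=q0 head=5 tape=xxxxx[y]z   (q0,y)→(q2,y,→)
state=q2 head=6 tape=xxxxxy[z]   (q2,z)→(q2,x,←)
state=q2 head=5 tape=xxxxx[y]x   (q2,y)→(q3,z,←)
state=q3 head=4 tape=xxxx[x]zx
Cell 2 holds x when M halts.

x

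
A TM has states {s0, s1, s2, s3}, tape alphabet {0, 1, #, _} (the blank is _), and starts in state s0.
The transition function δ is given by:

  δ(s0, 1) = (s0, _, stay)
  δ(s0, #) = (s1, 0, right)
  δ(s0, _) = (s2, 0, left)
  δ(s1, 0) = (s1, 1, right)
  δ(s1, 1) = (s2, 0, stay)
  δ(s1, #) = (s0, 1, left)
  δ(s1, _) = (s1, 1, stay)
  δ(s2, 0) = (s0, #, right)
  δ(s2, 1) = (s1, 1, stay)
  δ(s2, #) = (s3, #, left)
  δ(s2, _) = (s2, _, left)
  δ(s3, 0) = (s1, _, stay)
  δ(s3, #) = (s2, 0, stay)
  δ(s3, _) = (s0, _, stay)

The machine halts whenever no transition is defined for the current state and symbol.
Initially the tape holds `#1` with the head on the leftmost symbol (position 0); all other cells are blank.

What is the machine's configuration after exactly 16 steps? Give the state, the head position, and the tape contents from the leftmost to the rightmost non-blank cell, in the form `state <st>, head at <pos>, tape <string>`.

state s3, head at 2, tape #01#0

state=s0 head=0 tape=[#]1___   (s0,#)→(s1,0,right)
state=s1 head=1 tape=0[1]___   (s1,1)→(s2,0,stay)
state=s2 head=1 tape=0[0]___   (s2,0)→(s0,#,right)
state=s0 head=2 tape=0#[_]__   (s0,_)→(s2,0,left)
state=s2 head=1 tape=0[#]0__   (s2,#)→(s3,#,left)
state=s3 head=0 tape=[0]#0__   (s3,0)→(s1,_,stay)
state=s1 head=0 tape=[_]#0__   (s1,_)→(s1,1,stay)
state=s1 head=0 tape=[1]#0__   (s1,1)→(s2,0,stay)
state=s2 head=0 tape=[0]#0__   (s2,0)→(s0,#,right)
state=s0 head=1 tape=#[#]0__   (s0,#)→(s1,0,right)
state=s1 head=2 tape=#0[0]__   (s1,0)→(s1,1,right)
state=s1 head=3 tape=#01[_]_   (s1,_)→(s1,1,stay)
state=s1 head=3 tape=#01[1]_   (s1,1)→(s2,0,stay)
state=s2 head=3 tape=#01[0]_   (s2,0)→(s0,#,right)
state=s0 head=4 tape=#01#[_]   (s0,_)→(s2,0,left)
state=s2 head=3 tape=#01[#]0   (s2,#)→(s3,#,left)
state=s3 head=2 tape=#0[1]#0
After 16 steps: state s3, head at 2, tape #01#0.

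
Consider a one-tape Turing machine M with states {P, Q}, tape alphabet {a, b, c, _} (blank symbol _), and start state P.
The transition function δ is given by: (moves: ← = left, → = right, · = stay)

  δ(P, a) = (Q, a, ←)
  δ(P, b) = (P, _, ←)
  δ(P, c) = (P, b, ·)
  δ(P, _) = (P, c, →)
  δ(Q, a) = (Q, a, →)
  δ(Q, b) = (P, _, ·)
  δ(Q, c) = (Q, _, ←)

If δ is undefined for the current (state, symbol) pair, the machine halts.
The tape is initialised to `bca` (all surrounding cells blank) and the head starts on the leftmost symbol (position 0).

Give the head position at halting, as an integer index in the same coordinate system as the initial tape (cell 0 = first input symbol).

-3

state=P head=0 tape=___[b]ca   (P,b)→(P,_,←)
state=P head=-1 tape=__[_]_ca   (P,_)→(P,c,→)
state=P head=0 tape=__c[_]ca   (P,_)→(P,c,→)
state=P head=1 tape=__cc[c]a   (P,c)→(P,b,·)
state=P head=1 tape=__cc[b]a   (P,b)→(P,_,←)
state=P head=0 tape=__c[c]_a   (P,c)→(P,b,·)
state=P head=0 tape=__c[b]_a   (P,b)→(P,_,←)
state=P head=-1 tape=__[c]__a   (P,c)→(P,b,·)
state=P head=-1 tape=__[b]__a   (P,b)→(P,_,←)
state=P head=-2 tape=_[_]___a   (P,_)→(P,c,→)
state=P head=-1 tape=_c[_]__a   (P,_)→(P,c,→)
state=P head=0 tape=_cc[_]_a   (P,_)→(P,c,→)
state=P head=1 tape=_ccc[_]a   (P,_)→(P,c,→)
state=P head=2 tape=_cccc[a]   (P,a)→(Q,a,←)
state=Q head=1 tape=_ccc[c]a   (Q,c)→(Q,_,←)
state=Q head=0 tape=_cc[c]_a   (Q,c)→(Q,_,←)
state=Q head=-1 tape=_c[c]__a   (Q,c)→(Q,_,←)
state=Q head=-2 tape=_[c]___a   (Q,c)→(Q,_,←)
state=Q head=-3 tape=[_]____a
At halt the head is at cell -3.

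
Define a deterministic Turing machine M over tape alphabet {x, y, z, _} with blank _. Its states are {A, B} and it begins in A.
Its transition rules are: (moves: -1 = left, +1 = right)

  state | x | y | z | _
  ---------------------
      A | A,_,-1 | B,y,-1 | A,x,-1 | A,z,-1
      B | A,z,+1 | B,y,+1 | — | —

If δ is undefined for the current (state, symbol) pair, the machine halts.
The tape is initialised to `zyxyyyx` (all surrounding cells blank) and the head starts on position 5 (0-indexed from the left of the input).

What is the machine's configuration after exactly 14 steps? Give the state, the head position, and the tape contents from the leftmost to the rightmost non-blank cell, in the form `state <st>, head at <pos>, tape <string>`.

state B, head at 5, tape zyxyyyxx

state=A head=5 tape=zyxyy[y]x_   (A,y)→(B,y,-1)
state=B head=4 tape=zyxy[y]yx_   (B,y)→(B,y,+1)
state=B head=5 tape=zyxyy[y]x_   (B,y)→(B,y,+1)
state=B head=6 tape=zyxyyy[x]_   (B,x)→(A,z,+1)
state=A head=7 tape=zyxyyyz[_]   (A,_)→(A,z,-1)
state=A head=6 tape=zyxyyy[z]z   (A,z)→(A,x,-1)
state=A head=5 tape=zyxyy[y]xz   (A,y)→(B,y,-1)
state=B head=4 tape=zyxy[y]yxz   (B,y)→(B,y,+1)
state=B head=5 tape=zyxyy[y]xz   (B,y)→(B,y,+1)
state=B head=6 tape=zyxyyy[x]z   (B,x)→(A,z,+1)
state=A head=7 tape=zyxyyyz[z]   (A,z)→(A,x,-1)
state=A head=6 tape=zyxyyy[z]x   (A,z)→(A,x,-1)
state=A head=5 tape=zyxyy[y]xx   (A,y)→(B,y,-1)
state=B head=4 tape=zyxy[y]yxx   (B,y)→(B,y,+1)
state=B head=5 tape=zyxyy[y]xx
After 14 steps: state B, head at 5, tape zyxyyyxx.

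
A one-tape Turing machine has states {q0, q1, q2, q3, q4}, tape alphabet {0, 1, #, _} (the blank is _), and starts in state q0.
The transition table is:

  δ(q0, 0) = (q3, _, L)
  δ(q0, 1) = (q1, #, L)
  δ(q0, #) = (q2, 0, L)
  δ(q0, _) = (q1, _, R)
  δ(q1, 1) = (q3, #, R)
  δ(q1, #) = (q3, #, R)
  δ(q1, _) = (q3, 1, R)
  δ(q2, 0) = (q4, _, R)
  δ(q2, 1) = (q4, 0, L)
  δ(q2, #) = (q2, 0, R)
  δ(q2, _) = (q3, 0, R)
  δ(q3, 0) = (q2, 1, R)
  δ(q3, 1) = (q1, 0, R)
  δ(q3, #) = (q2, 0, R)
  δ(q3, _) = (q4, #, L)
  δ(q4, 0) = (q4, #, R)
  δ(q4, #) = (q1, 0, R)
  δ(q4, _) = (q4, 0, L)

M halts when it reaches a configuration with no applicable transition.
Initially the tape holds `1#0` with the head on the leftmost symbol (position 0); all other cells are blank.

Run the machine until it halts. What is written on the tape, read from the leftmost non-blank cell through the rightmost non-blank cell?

q0 | _[1]#0__   read 1 → write #, move L, go to q1
q1 | [_]##0__   read _ → write 1, move R, go to q3
q3 | 1[#]#0__   read # → write 0, move R, go to q2
q2 | 10[#]0__   read # → write 0, move R, go to q2
q2 | 100[0]__   read 0 → write _, move R, go to q4
q4 | 100_[_]_   read _ → write 0, move L, go to q4
q4 | 100[_]0_   read _ → write 0, move L, go to q4
q4 | 10[0]00_   read 0 → write #, move R, go to q4
q4 | 10#[0]0_   read 0 → write #, move R, go to q4
q4 | 10##[0]_   read 0 → write #, move R, go to q4
q4 | 10###[_]   read _ → write 0, move L, go to q4
q4 | 10##[#]0   read # → write 0, move R, go to q1
q1 | 10##0[0]
The non-blank tape span at halt is 10##00.

10##00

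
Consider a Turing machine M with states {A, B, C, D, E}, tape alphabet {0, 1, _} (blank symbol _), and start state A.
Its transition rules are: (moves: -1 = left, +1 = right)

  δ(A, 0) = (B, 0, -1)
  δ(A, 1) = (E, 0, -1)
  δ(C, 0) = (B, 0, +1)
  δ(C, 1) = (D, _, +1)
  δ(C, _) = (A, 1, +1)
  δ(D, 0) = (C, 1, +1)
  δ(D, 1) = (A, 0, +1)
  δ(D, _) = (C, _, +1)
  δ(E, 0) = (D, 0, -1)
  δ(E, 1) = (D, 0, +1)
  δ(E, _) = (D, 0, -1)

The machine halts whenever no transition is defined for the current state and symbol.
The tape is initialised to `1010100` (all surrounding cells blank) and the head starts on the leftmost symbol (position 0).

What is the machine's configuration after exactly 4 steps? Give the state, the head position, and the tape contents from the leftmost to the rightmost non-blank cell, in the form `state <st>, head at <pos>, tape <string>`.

state=A head=0 tape=__[1]010100   (A,1)→(E,0,-1)
state=E head=-1 tape=_[_]0010100   (E,_)→(D,0,-1)
state=D head=-2 tape=[_]00010100   (D,_)→(C,_,+1)
state=C head=-1 tape=_[0]0010100   (C,0)→(B,0,+1)
state=B head=0 tape=_0[0]010100
After 4 steps: state B, head at 0, tape 00010100.

state B, head at 0, tape 00010100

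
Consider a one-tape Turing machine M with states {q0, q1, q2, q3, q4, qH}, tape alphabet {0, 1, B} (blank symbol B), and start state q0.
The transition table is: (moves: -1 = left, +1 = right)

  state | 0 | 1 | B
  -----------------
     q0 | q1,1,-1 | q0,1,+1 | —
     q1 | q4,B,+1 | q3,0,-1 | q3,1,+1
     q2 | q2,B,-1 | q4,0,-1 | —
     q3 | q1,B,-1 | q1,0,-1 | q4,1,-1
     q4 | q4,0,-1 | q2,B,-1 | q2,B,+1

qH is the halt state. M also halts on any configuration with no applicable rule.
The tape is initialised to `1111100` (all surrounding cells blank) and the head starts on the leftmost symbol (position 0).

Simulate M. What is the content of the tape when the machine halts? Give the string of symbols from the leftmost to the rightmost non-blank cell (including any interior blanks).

0000010

q0 | BB[1]111100   read 1 → write 1, move +1, go to q0
q0 | BB1[1]11100   read 1 → write 1, move +1, go to q0
q0 | BB11[1]1100   read 1 → write 1, move +1, go to q0
q0 | BB111[1]100   read 1 → write 1, move +1, go to q0
q0 | BB1111[1]00   read 1 → write 1, move +1, go to q0
q0 | BB11111[0]0   read 0 → write 1, move -1, go to q1
q1 | BB1111[1]10   read 1 → write 0, move -1, go to q3
q3 | BB111[1]010   read 1 → write 0, move -1, go to q1
q1 | BB11[1]0010   read 1 → write 0, move -1, go to q3
q3 | BB1[1]00010   read 1 → write 0, move -1, go to q1
q1 | BB[1]000010   read 1 → write 0, move -1, go to q3
q3 | B[B]0000010   read B → write 1, move -1, go to q4
q4 | [B]10000010   read B → write B, move +1, go to q2
q2 | B[1]0000010   read 1 → write 0, move -1, go to q4
q4 | [B]00000010   read B → write B, move +1, go to q2
q2 | B[0]0000010   read 0 → write B, move -1, go to q2
q2 | [B]B0000010
The non-blank tape span at halt is 0000010.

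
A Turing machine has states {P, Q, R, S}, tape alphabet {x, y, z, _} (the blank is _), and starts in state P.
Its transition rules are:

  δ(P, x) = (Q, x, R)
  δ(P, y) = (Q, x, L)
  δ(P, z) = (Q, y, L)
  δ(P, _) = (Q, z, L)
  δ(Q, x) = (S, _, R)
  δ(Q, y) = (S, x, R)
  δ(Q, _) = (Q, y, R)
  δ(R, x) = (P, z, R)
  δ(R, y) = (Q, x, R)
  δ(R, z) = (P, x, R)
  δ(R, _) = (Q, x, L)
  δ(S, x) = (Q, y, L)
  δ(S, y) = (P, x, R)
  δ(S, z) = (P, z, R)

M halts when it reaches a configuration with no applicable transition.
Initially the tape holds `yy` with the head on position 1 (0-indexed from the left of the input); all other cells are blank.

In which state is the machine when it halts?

Q

P | y[y]__   read y → write x, move L, go to Q
Q | [y]x__   read y → write x, move R, go to S
S | x[x]__   read x → write y, move L, go to Q
Q | [x]y__   read x → write _, move R, go to S
S | _[y]__   read y → write x, move R, go to P
P | _x[_]_   read _ → write z, move L, go to Q
Q | _[x]z_   read x → write _, move R, go to S
S | __[z]_   read z → write z, move R, go to P
P | __z[_]   read _ → write z, move L, go to Q
Q | __[z]z
No transition is defined for (Q, z); M halts in state Q.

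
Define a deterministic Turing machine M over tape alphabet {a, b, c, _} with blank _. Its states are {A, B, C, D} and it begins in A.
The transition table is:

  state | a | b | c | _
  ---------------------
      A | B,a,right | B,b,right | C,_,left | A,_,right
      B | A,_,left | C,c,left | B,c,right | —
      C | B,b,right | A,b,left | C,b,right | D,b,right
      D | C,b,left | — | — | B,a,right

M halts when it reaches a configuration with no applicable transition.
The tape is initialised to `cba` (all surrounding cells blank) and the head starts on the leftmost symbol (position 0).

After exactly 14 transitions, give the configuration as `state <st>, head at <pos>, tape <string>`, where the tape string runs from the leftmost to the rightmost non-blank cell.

state=A head=0 tape=__[c]ba   (A,c)→(C,_,left)
state=C head=-1 tape=_[_]_ba   (C,_)→(D,b,right)
state=D head=0 tape=_b[_]ba   (D,_)→(B,a,right)
state=B head=1 tape=_ba[b]a   (B,b)→(C,c,left)
state=C head=0 tape=_b[a]ca   (C,a)→(B,b,right)
state=B head=1 tape=_bb[c]a   (B,c)→(B,c,right)
state=B head=2 tape=_bbc[a]   (B,a)→(A,_,left)
state=A head=1 tape=_bb[c]_   (A,c)→(C,_,left)
state=C head=0 tape=_b[b]__   (C,b)→(A,b,left)
state=A head=-1 tape=_[b]b__   (A,b)→(B,b,right)
state=B head=0 tape=_b[b]__   (B,b)→(C,c,left)
state=C head=-1 tape=_[b]c__   (C,b)→(A,b,left)
state=A head=-2 tape=[_]bc__   (A,_)→(A,_,right)
state=A head=-1 tape=_[b]c__   (A,b)→(B,b,right)
state=B head=0 tape=_b[c]__
After 14 steps: state B, head at 0, tape bc.

state B, head at 0, tape bc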